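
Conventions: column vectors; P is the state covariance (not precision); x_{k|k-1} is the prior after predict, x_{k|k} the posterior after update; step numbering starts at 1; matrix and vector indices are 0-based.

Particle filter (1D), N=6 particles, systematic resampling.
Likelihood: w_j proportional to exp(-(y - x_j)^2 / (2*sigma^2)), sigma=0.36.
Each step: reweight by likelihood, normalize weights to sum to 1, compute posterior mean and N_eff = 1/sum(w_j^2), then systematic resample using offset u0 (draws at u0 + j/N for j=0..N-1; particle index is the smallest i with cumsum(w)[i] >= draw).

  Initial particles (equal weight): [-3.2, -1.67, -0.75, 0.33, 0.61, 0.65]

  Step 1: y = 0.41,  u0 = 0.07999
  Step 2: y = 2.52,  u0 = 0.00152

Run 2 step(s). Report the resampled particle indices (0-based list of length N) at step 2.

step 1: w=[0.0000, 0.0000, 0.0021, 0.3697, 0.3248, 0.3034]  mean=0.5158  Neff=2.9920  idx=[3, 3, 4, 4, 5, 5]
step 2: w=[0.0021, 0.0021, 0.1783, 0.1783, 0.3196, 0.3196]  mean=0.6344  Neff=3.7337  idx=[0, 2, 3, 4, 4, 5]

resampled_idx = [0, 2, 3, 4, 4, 5]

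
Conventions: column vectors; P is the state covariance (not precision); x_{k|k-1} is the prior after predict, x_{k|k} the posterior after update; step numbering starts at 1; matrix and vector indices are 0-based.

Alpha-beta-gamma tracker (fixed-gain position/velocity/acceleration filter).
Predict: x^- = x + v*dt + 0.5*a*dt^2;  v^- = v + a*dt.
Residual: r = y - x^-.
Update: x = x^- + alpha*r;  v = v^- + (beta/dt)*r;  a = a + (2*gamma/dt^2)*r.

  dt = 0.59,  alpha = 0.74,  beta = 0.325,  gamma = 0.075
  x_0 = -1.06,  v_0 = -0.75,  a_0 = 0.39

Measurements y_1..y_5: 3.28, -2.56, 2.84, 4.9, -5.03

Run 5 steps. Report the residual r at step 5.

step 1: x_pred=-1.4346  r=4.7146  x^+=2.0542  v^+=2.0771  a^+=2.4216
step 2: x_pred=3.7012  r=-6.2612  x^+=-0.9321  v^+=0.0569  a^+=-0.2764
step 3: x_pred=-0.9466  r=3.7866  x^+=1.8555  v^+=1.9797  a^+=1.3553
step 4: x_pred=3.2594  r=1.6406  x^+=4.4734  v^+=3.6830  a^+=2.0622
step 5: x_pred=7.0053  r=-12.0353  x^+=-1.9008  v^+=-1.7299  a^+=-3.1239

resid = -12.0353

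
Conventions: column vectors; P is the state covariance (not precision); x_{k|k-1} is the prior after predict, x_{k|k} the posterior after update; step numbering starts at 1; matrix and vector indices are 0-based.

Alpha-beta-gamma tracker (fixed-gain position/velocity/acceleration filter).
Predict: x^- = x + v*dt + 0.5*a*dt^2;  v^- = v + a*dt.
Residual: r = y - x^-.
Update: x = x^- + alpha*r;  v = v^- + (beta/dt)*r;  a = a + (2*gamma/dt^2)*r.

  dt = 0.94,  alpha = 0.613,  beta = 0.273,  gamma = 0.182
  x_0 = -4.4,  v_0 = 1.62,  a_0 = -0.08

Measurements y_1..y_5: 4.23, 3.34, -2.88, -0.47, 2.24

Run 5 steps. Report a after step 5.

step 1: x_pred=-2.9125  r=7.1425  x^+=1.4658  v^+=3.6192  a^+=2.8624
step 2: x_pred=6.1325  r=-2.7925  x^+=4.4207  v^+=5.4988  a^+=1.7120
step 3: x_pred=10.3459  r=-13.2259  x^+=2.2384  v^+=3.2670  a^+=-3.7364
step 4: x_pred=3.6586  r=-4.1286  x^+=1.1278  v^+=-1.4443  a^+=-5.4372
step 5: x_pred=-2.6321  r=4.8721  x^+=0.3545  v^+=-5.1403  a^+=-3.4302

a_post = -3.4302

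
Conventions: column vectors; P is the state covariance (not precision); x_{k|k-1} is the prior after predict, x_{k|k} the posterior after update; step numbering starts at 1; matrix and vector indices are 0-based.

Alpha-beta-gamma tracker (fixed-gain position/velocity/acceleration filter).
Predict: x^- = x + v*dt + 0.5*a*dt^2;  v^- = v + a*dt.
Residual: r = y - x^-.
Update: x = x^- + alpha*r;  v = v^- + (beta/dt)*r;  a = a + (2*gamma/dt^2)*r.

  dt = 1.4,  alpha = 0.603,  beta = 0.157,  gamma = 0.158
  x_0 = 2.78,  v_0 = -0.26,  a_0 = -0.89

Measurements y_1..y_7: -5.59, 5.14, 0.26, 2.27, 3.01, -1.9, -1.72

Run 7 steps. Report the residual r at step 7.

resid = -11.7014

step 1: x_pred=1.5438  r=-7.1338  x^+=-2.7579  v^+=-2.3060  a^+=-2.0401
step 2: x_pred=-7.9856  r=13.1256  x^+=-0.0709  v^+=-3.6903  a^+=0.0760
step 3: x_pred=-5.1627  r=5.4227  x^+=-1.8928  v^+=-2.9757  a^+=0.9503
step 4: x_pred=-5.1275  r=7.3975  x^+=-0.6668  v^+=-0.8157  a^+=2.1430
step 5: x_pred=0.2913  r=2.7187  x^+=1.9307  v^+=2.4893  a^+=2.5813
step 6: x_pred=7.9454  r=-9.8454  x^+=2.0086  v^+=4.9990  a^+=0.9940
step 7: x_pred=9.9814  r=-11.7014  x^+=2.9254  v^+=5.0784  a^+=-0.8926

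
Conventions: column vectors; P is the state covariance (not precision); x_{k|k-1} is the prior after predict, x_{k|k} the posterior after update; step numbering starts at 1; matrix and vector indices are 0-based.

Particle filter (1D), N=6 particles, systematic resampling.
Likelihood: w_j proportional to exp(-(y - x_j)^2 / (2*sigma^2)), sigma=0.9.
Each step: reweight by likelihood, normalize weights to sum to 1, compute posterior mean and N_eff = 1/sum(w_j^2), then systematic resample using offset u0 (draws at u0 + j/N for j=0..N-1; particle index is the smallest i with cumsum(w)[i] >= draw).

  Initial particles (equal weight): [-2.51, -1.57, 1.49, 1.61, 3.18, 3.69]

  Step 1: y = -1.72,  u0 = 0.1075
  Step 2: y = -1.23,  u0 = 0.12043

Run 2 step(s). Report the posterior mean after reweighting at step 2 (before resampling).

post_mean = -1.7236

step 1: w=[0.4075, 0.5908, 0.0010, 0.0006, 0.0000, 0.0000]  mean=-1.9479  Neff=1.9413  idx=[0, 0, 1, 1, 1, 1]
step 2: w=[0.0817, 0.0817, 0.2092, 0.2092, 0.2092, 0.2092]  mean=-1.7236  Neff=5.3100  idx=[1, 2, 3, 4, 4, 5]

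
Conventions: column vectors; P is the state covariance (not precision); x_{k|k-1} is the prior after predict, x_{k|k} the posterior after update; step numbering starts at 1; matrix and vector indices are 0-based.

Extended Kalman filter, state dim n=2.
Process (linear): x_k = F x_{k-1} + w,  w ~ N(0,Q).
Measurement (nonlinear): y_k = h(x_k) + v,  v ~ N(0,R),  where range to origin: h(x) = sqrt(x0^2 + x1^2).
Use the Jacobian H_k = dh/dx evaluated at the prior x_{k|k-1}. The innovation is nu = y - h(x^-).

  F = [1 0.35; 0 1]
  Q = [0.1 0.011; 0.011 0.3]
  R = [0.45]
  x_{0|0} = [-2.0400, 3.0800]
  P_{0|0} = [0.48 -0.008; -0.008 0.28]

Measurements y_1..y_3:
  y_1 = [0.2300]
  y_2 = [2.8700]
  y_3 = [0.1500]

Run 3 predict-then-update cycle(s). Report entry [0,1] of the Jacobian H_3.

H_jac[0,1] = 0.9396

step 1: x^-=[-0.9620, 3.0800]  P^-=[0.6087 0.1010; 0.1010 0.5800]  H_jac=[-0.2981 0.9545]  S=[0.9751]  K=[-0.0872; 0.5369]  nu=[-2.9967]  x^+=[-0.7006, 1.4711]  P^+=[0.6013 0.1467; 0.1467 0.2989]
step 2: x^-=[-0.1857, 1.4711]  P^-=[0.8406 0.2623; 0.2623 0.5989]  H_jac=[-0.1252 0.9921]  S=[0.9875]  K=[0.1569; 0.5684]  nu=[1.3873]  x^+=[0.0320, 2.2596]  P^+=[0.8163 0.1742; 0.1742 0.2798]
step 3: x^-=[0.8229, 2.2596]  P^-=[1.0725 0.2831; 0.2831 0.5798]  H_jac=[0.3422 0.9396]  S=[1.2696]  K=[0.4986; 0.5054]  nu=[-2.2548]  x^+=[-0.3014, 1.1200]  P^+=[0.7568 -0.0368; -0.0368 0.2555]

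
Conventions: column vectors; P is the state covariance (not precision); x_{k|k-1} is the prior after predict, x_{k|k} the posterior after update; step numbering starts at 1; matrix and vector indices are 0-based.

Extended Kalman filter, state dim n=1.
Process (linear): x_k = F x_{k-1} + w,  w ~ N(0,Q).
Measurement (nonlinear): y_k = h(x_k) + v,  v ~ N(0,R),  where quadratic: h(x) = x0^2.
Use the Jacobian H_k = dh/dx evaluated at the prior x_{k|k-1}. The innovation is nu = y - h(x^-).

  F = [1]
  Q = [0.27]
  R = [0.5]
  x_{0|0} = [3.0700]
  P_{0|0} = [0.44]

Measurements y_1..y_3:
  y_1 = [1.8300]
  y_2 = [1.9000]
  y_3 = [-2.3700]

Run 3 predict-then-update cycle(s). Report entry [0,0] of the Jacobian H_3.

H_jac[0,0] = 2.9741

step 1: x^-=[3.0700]  P^-=[0.7100]  H_jac=[6.1400]  S=[27.2667]  K=[0.1599]  nu=[-7.5949]  x^+=[1.8557]  P^+=[0.0130]
step 2: x^-=[1.8557]  P^-=[0.2830]  H_jac=[3.7115]  S=[4.3986]  K=[0.2388]  nu=[-1.5437]  x^+=[1.4871]  P^+=[0.0322]
step 3: x^-=[1.4871]  P^-=[0.3022]  H_jac=[2.9741]  S=[3.1729]  K=[0.2832]  nu=[-4.5814]  x^+=[0.1894]  P^+=[0.0476]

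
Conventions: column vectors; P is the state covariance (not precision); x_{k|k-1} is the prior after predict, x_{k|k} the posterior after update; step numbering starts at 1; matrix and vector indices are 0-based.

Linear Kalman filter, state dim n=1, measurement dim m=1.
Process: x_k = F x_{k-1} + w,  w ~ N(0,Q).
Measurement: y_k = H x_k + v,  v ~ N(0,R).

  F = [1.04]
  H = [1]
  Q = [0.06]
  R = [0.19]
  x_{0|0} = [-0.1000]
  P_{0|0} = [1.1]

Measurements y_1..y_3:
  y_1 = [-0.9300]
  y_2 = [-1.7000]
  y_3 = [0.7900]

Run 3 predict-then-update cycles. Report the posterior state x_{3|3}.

step 1: x^-=[-0.1040]  P^-=[1.2498]  S=[1.4398]  K=[0.8680]  nu=[-0.8260]  x^+=[-0.8210]  P^+=[0.1649]
step 2: x^-=[-0.8538]  P^-=[0.2384]  S=[0.4284]  K=[0.5565]  nu=[-0.8462]  x^+=[-1.3247]  P^+=[0.1057]
step 3: x^-=[-1.3777]  P^-=[0.1744]  S=[0.3644]  K=[0.4785]  nu=[2.1677]  x^+=[-0.3404]  P^+=[0.0909]

x_post = [-0.3404]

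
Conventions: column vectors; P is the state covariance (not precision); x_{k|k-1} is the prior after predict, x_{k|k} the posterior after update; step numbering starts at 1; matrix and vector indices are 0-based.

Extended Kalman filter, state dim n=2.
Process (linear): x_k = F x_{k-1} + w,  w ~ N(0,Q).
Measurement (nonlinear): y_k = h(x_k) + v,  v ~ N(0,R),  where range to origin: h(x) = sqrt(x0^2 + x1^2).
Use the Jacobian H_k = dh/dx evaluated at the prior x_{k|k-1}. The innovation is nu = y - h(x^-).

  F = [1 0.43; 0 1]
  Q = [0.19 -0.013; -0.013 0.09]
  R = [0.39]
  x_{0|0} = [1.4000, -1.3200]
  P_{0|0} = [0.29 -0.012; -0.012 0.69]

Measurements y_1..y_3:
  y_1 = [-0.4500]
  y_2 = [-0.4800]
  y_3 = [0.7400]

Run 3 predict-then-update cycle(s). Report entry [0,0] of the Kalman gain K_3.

step 1: x^-=[0.8324, -1.3200]  P^-=[0.5973 0.2717; 0.2717 0.7800]  H_jac=[0.5334 -0.8459]  S=[0.8728]  K=[0.1017; -0.5899]  nu=[-2.0105]  x^+=[0.6279, -0.1341]  P^+=[0.5882 0.3241; 0.3241 0.4763]
step 2: x^-=[0.5703, -0.1341]  P^-=[1.1450 0.5159; 0.5159 0.5663]  H_jac=[0.9735 -0.2289]  S=[1.2748]  K=[0.7817; 0.2923]  nu=[-1.0658]  x^+=[-0.2629, -0.4456]  P^+=[0.3660 0.2246; 0.2246 0.4574]
step 3: x^-=[-0.4545, -0.4456]  P^-=[0.8337 0.4083; 0.4083 0.5474]  H_jac=[-0.7141 -0.7001]  S=[1.4917]  K=[-0.5908; -0.4524]  nu=[0.1035]  x^+=[-0.5156, -0.4924]  P^+=[0.3132 0.0097; 0.0097 0.2422]

K[0,0] = -0.5908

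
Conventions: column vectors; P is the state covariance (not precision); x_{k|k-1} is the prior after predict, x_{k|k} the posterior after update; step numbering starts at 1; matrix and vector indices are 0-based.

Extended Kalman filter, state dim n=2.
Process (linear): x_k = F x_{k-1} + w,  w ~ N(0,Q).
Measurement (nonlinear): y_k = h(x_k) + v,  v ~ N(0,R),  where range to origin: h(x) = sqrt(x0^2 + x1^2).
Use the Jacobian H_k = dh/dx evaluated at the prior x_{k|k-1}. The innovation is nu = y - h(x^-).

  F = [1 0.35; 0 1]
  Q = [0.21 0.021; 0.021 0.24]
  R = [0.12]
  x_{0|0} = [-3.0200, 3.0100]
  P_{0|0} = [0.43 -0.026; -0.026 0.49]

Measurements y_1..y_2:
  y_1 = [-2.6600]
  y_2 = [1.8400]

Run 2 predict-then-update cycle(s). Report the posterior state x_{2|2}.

step 1: x^-=[-1.9665, 3.0100]  P^-=[0.6818 0.1665; 0.1665 0.7300]  H_jac=[-0.5469 0.8372]  S=[0.6831]  K=[-0.3419; 0.7613]  nu=[-6.2554]  x^+=[0.1720, -1.7524]  P^+=[0.6020 0.3443; 0.3443 0.3341]
step 2: x^-=[-0.4413, -1.7524]  P^-=[1.0939 0.4822; 0.4822 0.5741]  H_jac=[-0.2442 -0.9697]  S=[0.9535]  K=[-0.7706; -0.7074]  nu=[0.0329]  x^+=[-0.4667, -1.7757]  P^+=[0.5277 -0.0375; -0.0375 0.0970]

x_post = [-0.4667, -1.7757]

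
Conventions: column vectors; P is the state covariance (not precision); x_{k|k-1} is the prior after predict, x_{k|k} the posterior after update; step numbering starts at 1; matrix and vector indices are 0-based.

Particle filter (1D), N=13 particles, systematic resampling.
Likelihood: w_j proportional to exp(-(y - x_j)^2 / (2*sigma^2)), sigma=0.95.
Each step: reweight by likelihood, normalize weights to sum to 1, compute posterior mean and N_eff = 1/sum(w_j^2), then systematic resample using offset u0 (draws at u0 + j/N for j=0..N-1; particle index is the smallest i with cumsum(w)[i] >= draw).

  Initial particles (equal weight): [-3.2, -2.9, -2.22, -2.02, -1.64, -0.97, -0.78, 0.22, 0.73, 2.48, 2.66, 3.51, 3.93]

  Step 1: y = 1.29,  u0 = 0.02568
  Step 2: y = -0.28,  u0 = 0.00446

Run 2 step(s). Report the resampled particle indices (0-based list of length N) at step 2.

step 1: w=[0.0000, 0.0000, 0.0004, 0.0010, 0.0035, 0.0243, 0.0383, 0.2181, 0.3457, 0.1877, 0.1454, 0.0268, 0.0087]  mean=1.2186  Neff=4.4178  idx=[5, 7, 7, 7, 8, 8, 8, 8, 9, 9, 9, 10, 10]
step 2: w=[0.1344, 0.1524, 0.1524, 0.1524, 0.0995, 0.0995, 0.0995, 0.0995, 0.0026, 0.0026, 0.0026, 0.0015, 0.0015]  mean=0.2875  Neff=7.8546  idx=[0, 0, 1, 1, 2, 2, 3, 3, 4, 5, 5, 6, 7]

resampled_idx = [0, 0, 1, 1, 2, 2, 3, 3, 4, 5, 5, 6, 7]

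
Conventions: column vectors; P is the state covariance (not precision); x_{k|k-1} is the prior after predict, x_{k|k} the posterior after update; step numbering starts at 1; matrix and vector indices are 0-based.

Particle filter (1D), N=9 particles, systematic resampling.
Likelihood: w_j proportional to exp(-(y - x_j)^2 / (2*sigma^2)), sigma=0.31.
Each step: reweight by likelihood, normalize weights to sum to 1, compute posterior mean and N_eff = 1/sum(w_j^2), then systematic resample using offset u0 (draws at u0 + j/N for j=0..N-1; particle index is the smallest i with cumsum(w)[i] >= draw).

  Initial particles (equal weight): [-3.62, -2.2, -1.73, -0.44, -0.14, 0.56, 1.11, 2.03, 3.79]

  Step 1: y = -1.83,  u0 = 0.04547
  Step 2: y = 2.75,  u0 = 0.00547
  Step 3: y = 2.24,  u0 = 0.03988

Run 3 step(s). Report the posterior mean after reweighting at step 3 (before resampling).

post_mean = -1.7300

step 1: w=[0.0000, 0.3407, 0.6593, 0.0000, 0.0000, 0.0000, 0.0000, 0.0000, 0.0000]  mean=-1.8901  Neff=1.8158  idx=[1, 1, 1, 2, 2, 2, 2, 2, 2]
step 2: w=[0.0000, 0.0000, 0.0000, 0.1667, 0.1667, 0.1667, 0.1667, 0.1667, 0.1667]  mean=-1.7300  Neff=6.0000  idx=[3, 3, 4, 5, 5, 6, 7, 7, 8]
step 3: w=[0.1111, 0.1111, 0.1111, 0.1111, 0.1111, 0.1111, 0.1111, 0.1111, 0.1111]  mean=-1.7300  Neff=9.0000  idx=[0, 1, 2, 3, 4, 5, 6, 7, 8]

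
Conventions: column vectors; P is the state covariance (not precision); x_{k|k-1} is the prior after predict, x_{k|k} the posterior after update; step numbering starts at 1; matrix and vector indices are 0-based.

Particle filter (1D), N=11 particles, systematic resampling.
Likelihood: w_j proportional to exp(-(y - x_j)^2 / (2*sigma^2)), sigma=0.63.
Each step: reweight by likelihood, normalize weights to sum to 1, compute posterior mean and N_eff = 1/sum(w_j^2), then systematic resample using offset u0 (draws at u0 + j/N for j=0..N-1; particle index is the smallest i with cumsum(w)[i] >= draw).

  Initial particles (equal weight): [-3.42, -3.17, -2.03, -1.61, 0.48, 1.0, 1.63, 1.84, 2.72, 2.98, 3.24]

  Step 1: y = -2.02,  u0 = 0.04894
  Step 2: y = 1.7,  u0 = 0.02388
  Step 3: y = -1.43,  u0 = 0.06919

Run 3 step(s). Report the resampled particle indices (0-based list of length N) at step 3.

step 1: w=[0.0406, 0.0907, 0.4800, 0.3884, 0.0002, 0.0000, 0.0000, 0.0000, 0.0000, 0.0000, 0.0000]  mean=-2.0263  Neff=2.5564  idx=[1, 2, 2, 2, 2, 2, 2, 3, 3, 3, 3]
step 2: w=[0.0000, 0.0058, 0.0058, 0.0058, 0.0058, 0.0058, 0.0058, 0.2413, 0.2413, 0.2413, 0.2413]  mean=-1.6247  Neff=4.2909  idx=[5, 7, 7, 8, 8, 8, 9, 9, 9, 10, 10]
step 3: w=[0.0621, 0.0938, 0.0938, 0.0938, 0.0938, 0.0938, 0.0938, 0.0938, 0.0938, 0.0938, 0.0938]  mean=-1.6361  Neff=10.8905  idx=[1, 2, 3, 3, 4, 5, 6, 7, 8, 9, 10]

resampled_idx = [1, 2, 3, 3, 4, 5, 6, 7, 8, 9, 10]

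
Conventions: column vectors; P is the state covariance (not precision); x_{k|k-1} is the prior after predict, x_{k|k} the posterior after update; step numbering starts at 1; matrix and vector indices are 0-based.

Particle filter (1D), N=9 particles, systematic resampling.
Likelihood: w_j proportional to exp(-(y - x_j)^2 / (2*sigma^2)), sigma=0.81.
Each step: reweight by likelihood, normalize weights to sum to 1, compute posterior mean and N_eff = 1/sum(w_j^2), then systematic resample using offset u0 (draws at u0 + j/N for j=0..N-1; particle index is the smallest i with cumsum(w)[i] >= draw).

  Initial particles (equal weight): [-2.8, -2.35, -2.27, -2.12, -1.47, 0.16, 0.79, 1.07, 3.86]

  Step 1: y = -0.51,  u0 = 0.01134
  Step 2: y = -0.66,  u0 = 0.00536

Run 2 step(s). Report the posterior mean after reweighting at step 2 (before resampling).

step 1: w=[0.0094, 0.0387, 0.0482, 0.0708, 0.2530, 0.3628, 0.1409, 0.0762, 0.0000]  mean=-0.4979  Neff=4.3440  idx=[1, 3, 4, 4, 5, 5, 5, 6, 6]
step 2: w=[0.0305, 0.0529, 0.1629, 0.1629, 0.1609, 0.1609, 0.1609, 0.0541, 0.0541]  mean=-0.5000  Neff=7.1278  idx=[0, 2, 2, 3, 4, 4, 5, 6, 7]

post_mean = -0.5000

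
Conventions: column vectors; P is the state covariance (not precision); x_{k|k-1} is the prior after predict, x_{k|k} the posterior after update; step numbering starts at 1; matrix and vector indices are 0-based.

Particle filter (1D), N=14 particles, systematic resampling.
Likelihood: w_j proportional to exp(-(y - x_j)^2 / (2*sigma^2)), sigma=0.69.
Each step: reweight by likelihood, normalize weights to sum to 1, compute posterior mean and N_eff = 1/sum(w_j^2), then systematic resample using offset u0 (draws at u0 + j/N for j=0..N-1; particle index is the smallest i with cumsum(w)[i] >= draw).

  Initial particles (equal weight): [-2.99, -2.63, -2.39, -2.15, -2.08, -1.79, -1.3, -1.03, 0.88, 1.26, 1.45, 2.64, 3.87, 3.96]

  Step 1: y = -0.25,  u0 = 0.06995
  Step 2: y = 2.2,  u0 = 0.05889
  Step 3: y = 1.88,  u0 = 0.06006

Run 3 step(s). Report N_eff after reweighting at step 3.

step 1: w=[0.0003, 0.0019, 0.0059, 0.0162, 0.0214, 0.0596, 0.2261, 0.3799, 0.1883, 0.0657, 0.0346, 0.0001, 0.0000, 0.0000]  mean=-0.5923  Neff=4.1534  idx=[5, 6, 6, 6, 7, 7, 7, 7, 7, 8, 8, 8, 9, 10]
step 2: w=[0.0000, 0.0000, 0.0000, 0.0000, 0.0000, 0.0000, 0.0000, 0.0000, 0.0000, 0.1121, 0.1121, 0.1121, 0.2763, 0.3872]  mean=1.2056  Neff=3.7880  idx=[9, 10, 10, 11, 12, 12, 12, 12, 13, 13, 13, 13, 13, 13]
step 3: w=[0.0388, 0.0388, 0.0388, 0.0388, 0.0741, 0.0741, 0.0741, 0.0741, 0.0914, 0.0914, 0.0914, 0.0914, 0.0914, 0.0914]  mean=1.3052  Neff=12.8044  idx=[1, 3, 4, 5, 6, 7, 8, 9, 9, 10, 11, 12, 13, 13]

N_eff = 12.8044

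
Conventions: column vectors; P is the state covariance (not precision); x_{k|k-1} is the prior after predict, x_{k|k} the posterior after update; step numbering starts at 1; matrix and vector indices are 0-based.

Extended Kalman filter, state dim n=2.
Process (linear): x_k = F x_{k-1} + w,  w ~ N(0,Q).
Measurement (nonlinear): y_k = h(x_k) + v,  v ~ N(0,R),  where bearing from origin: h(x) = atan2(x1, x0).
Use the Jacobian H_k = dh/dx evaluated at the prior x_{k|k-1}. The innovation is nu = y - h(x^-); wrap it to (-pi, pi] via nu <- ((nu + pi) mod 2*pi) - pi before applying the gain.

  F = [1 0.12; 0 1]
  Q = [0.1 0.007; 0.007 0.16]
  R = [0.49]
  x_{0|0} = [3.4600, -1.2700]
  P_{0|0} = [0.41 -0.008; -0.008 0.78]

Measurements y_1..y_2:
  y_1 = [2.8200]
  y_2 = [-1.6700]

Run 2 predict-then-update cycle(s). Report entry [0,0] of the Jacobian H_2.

H_jac[0,0] = 0.1948

step 1: x^-=[3.3076, -1.2700]  P^-=[0.5193 0.0926; 0.0926 0.9400]  H_jac=[0.1012 0.2635]  S=[0.5655]  K=[0.1360; 0.4545]  nu=[-3.0966]  x^+=[2.8863, -2.6775]  P^+=[0.5088 0.0576; 0.0576 0.8232]
step 2: x^-=[2.5650, -2.6775]  P^-=[0.6345 0.1634; 0.1634 0.9832]  H_jac=[0.1948 0.1866]  S=[0.5602]  K=[0.2750; 0.3843]  nu=[-0.8631]  x^+=[2.3276, -3.0092]  P^+=[0.5922 0.1042; 0.1042 0.9004]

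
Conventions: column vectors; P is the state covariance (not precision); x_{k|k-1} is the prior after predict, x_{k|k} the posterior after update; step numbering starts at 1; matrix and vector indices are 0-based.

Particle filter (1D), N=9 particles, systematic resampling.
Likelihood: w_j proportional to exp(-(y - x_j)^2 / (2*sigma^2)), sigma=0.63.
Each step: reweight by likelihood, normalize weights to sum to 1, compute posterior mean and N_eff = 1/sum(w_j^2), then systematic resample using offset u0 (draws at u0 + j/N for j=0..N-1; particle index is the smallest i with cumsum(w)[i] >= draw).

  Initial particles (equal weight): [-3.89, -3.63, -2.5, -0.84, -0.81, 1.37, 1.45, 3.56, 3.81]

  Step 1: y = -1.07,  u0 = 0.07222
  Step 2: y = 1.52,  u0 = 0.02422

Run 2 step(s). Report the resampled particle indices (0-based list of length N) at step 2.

step 1: w=[0.0000, 0.0001, 0.0394, 0.4844, 0.4756, 0.0003, 0.0002, 0.0000, 0.0000]  mean=-0.8905  Neff=2.1627  idx=[3, 3, 3, 3, 3, 4, 4, 4, 4]
step 2: w=[0.1023, 0.1023, 0.1023, 0.1023, 0.1023, 0.1221, 0.1221, 0.1221, 0.1221]  mean=-0.8253  Neff=8.9297  idx=[0, 1, 2, 3, 4, 5, 6, 7, 8]

resampled_idx = [0, 1, 2, 3, 4, 5, 6, 7, 8]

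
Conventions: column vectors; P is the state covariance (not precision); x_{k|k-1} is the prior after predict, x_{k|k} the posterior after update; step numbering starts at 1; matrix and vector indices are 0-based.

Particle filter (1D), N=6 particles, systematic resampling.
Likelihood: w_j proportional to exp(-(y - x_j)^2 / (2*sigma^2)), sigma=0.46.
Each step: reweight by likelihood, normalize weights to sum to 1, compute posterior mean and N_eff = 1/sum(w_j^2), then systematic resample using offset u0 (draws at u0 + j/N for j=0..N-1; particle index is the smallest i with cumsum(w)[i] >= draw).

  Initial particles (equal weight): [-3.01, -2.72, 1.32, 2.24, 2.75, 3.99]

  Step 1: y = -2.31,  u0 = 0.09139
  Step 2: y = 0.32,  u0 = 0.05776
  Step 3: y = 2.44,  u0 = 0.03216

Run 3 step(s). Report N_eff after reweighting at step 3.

step 1: w=[0.3185, 0.6815, 0.0000, 0.0000, 0.0000, 0.0000]  mean=-2.8124  Neff=1.7672  idx=[0, 0, 1, 1, 1, 1]
step 2: w=[0.0032, 0.0032, 0.2484, 0.2484, 0.2484, 0.2484]  mean=-2.7218  Neff=4.0507  idx=[2, 2, 3, 4, 4, 5]
step 3: w=[0.1667, 0.1667, 0.1667, 0.1667, 0.1667, 0.1667]  mean=-2.7200  Neff=6.0000  idx=[0, 1, 2, 3, 4, 5]

N_eff = 6.0000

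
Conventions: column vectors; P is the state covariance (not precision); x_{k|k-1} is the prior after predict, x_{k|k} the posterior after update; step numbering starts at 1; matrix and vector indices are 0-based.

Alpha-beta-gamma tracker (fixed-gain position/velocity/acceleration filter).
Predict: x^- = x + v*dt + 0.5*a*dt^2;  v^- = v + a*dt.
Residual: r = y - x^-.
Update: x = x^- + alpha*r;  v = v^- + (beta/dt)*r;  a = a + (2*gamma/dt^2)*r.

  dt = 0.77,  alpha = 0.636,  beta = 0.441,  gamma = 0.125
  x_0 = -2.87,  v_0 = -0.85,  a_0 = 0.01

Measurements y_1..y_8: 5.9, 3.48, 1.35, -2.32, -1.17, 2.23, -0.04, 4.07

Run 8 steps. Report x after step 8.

step 1: x_pred=-3.5215  r=9.4215  x^+=2.4706  v^+=4.5537  a^+=3.9826
step 2: x_pred=7.1575  r=-3.6775  x^+=4.8186  v^+=5.5141  a^+=2.4320
step 3: x_pred=9.7854  r=-8.4354  x^+=4.4205  v^+=2.5555  a^+=-1.1249
step 4: x_pred=6.0548  r=-8.3748  x^+=0.7284  v^+=-3.1071  a^+=-4.6561
step 5: x_pred=-3.0444  r=1.8744  x^+=-1.8523  v^+=-5.6188  a^+=-3.8658
step 6: x_pred=-7.3248  r=9.5548  x^+=-1.2479  v^+=-3.1232  a^+=0.1630
step 7: x_pred=-3.6045  r=3.5645  x^+=-1.3375  v^+=-0.9562  a^+=1.6660
step 8: x_pred=-1.5799  r=5.6499  x^+=2.0135  v^+=3.5625  a^+=4.0483

x_post = 2.0135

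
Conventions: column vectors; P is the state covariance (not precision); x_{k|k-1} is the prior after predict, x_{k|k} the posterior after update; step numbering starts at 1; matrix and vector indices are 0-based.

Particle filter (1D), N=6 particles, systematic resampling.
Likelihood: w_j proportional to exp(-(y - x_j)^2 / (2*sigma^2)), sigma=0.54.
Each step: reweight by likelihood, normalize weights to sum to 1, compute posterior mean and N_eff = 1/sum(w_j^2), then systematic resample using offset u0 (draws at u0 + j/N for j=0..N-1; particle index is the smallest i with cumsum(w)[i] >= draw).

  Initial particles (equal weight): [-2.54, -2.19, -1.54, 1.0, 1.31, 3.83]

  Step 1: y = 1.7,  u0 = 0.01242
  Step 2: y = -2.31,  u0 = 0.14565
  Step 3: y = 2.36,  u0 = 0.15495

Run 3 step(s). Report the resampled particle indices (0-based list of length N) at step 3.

step 1: w=[0.0000, 0.0000, 0.0000, 0.3589, 0.6407, 0.0003]  mean=1.1996  Neff=1.8541  idx=[3, 3, 3, 4, 4, 4]
step 2: w=[0.3252, 0.3252, 0.3252, 0.0082, 0.0082, 0.0082]  mean=1.0076  Neff=3.1507  idx=[0, 0, 1, 1, 2, 3]
step 3: w=[0.1163, 0.1163, 0.1163, 0.1163, 0.1163, 0.4186]  mean=1.1298  Neff=4.1178  idx=[1, 2, 4, 5, 5, 5]

resampled_idx = [1, 2, 4, 5, 5, 5]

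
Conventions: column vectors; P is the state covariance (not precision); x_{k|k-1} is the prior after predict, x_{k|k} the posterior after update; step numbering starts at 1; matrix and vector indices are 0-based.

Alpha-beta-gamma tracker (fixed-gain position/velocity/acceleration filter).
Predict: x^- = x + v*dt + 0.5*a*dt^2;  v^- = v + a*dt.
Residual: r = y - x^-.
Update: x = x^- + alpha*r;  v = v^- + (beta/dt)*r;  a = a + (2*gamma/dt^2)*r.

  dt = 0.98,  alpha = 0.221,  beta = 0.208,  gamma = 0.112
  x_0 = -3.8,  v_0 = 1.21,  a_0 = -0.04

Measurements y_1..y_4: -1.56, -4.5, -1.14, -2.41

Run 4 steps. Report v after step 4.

step 1: x_pred=-2.6334  r=1.0734  x^+=-2.3962  v^+=1.3986  a^+=0.2104
step 2: x_pred=-0.9245  r=-3.5755  x^+=-1.7147  v^+=0.8459  a^+=-0.6236
step 3: x_pred=-1.1852  r=0.0452  x^+=-1.1752  v^+=0.2444  a^+=-0.6130
step 4: x_pred=-1.2301  r=-1.1799  x^+=-1.4908  v^+=-0.6068  a^+=-0.8882

v_post = -0.6068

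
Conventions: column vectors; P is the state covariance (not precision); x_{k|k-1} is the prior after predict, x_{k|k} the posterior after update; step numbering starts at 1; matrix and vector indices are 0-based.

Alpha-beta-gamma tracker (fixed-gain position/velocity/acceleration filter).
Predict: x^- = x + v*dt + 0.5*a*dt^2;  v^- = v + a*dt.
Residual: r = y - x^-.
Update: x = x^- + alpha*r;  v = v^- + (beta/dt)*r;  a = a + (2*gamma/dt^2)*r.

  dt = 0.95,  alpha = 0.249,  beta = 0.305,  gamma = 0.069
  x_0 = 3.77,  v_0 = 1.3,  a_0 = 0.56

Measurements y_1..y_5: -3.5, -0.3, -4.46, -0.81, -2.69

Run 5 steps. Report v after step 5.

step 1: x_pred=5.2577  r=-8.7577  x^+=3.0770  v^+=-0.9797  a^+=-0.7791
step 2: x_pred=1.7948  r=-2.0948  x^+=1.2732  v^+=-2.3924  a^+=-1.0994
step 3: x_pred=-1.4957  r=-2.9643  x^+=-2.2338  v^+=-4.3885  a^+=-1.5527
step 4: x_pred=-7.1036  r=6.2936  x^+=-5.5365  v^+=-3.8430  a^+=-0.5904
step 5: x_pred=-9.4537  r=6.7637  x^+=-7.7696  v^+=-2.2323  a^+=0.4439

v_post = -2.2323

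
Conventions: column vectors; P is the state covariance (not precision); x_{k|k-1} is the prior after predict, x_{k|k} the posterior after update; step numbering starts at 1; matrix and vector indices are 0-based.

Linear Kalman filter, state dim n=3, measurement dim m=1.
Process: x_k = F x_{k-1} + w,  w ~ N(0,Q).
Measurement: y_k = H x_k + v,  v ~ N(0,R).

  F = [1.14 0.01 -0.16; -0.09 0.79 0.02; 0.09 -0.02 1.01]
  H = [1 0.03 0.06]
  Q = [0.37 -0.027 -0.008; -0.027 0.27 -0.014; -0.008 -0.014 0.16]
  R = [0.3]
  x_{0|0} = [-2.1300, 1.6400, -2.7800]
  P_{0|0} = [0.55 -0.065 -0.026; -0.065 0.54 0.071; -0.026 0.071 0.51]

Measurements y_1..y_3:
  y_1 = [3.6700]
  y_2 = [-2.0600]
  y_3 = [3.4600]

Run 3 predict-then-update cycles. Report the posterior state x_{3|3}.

x_post = [2.5350, 0.3848, -3.0463]

step 1: x^-=[-1.9670, 1.4317, -3.0323]  P^-=[1.1057 -0.1492 -0.0613; -0.1492 0.6233 0.0375; -0.0613 0.0375 0.6776]  S=[1.3925]  K=[0.7882; -0.0921; -0.0140]  nu=[5.7760]  x^+=[2.5854, 0.8997, -3.1132]  P^+=[0.2406 -0.0481 -0.0459; -0.0481 0.6114 0.0357; -0.0459 0.0357 0.6773]
step 2: x^-=[3.4545, 0.4158, -2.9297]  P^-=[0.7157 -0.0985 -0.1436; -0.0985 0.6620 0.0171; -0.1436 0.0171 0.8435]  S=[0.9962]  K=[0.7068; -0.0779; -0.0928]  nu=[-5.3512]  x^+=[-0.3276, 0.8329, -2.4332]  P^+=[0.2180 -0.0437 -0.0782; -0.0437 0.6559 0.0099; -0.0782 0.0099 0.8349]
step 3: x^-=[0.0242, 0.6388, -2.5036]  P^-=[0.7023 -0.0903 -0.2085; -0.0903 0.6883 0.0024; -0.2085 0.0024 0.9992]  S=[0.9761]  K=[0.7039; -0.0712; -0.1521]  nu=[3.5669]  x^+=[2.5350, 0.3848, -3.0463]  P^+=[0.2187 -0.0414 -0.1040; -0.0414 0.6833 -0.0081; -0.1040 -0.0081 0.9767]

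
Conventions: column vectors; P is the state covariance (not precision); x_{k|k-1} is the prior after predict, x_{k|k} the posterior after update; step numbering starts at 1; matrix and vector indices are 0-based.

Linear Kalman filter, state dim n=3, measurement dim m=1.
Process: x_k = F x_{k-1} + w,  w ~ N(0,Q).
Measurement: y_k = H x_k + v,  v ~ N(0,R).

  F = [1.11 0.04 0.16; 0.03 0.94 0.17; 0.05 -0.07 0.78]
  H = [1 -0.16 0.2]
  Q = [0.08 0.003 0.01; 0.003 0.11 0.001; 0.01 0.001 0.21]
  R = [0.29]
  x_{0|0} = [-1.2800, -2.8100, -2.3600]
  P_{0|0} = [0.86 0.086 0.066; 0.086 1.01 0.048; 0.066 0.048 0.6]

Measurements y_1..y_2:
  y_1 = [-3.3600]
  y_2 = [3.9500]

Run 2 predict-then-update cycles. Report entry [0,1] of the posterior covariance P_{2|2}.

step 1: x^-=[-1.9108, -3.0810, -1.7081]  P^-=[1.1883 0.1961 0.1819; 0.1961 1.0414 0.0560; 0.1819 0.0560 0.5814]  S=[1.5346]  K=[0.7776; 0.0265; 0.1885]  nu=[-1.6005]  x^+=[-3.1553, -3.1234, -2.0098]  P^+=[0.2604 0.1645 -0.0430; 0.1645 1.0403 0.0483; -0.0430 0.0483 0.5269]
step 2: x^-=[-3.9489, -3.3723, -1.5067]  P^-=[0.4160 0.2362 0.0382; 0.2362 1.0690 0.0437; 0.0382 0.0437 0.5266]  S=[0.6913]  K=[0.5581; 0.1069; 0.1976]  nu=[7.6607]  x^+=[0.3265, -2.5534, 0.0066]  P^+=[0.2006 0.1950 -0.0380; 0.1950 1.0611 0.0291; -0.0380 0.0291 0.4996]

P_post[0,1] = 0.1950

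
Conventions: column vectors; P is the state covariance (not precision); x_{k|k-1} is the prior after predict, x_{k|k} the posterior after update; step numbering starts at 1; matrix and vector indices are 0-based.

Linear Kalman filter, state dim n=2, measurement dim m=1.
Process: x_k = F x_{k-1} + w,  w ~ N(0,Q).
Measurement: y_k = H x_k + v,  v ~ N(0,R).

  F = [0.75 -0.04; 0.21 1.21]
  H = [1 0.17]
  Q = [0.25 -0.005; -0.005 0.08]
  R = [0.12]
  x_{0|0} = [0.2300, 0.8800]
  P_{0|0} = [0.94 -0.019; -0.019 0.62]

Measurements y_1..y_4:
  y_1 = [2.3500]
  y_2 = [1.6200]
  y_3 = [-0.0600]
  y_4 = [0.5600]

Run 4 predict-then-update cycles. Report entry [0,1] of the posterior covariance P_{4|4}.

step 1: x^-=[0.1373, 1.1131]  P^-=[0.7809 0.0960; 0.0960 1.0195]  S=[0.9630]  K=[0.8278; 0.2796]  nu=[2.0235]  x^+=[1.8124, 1.6789]  P^+=[0.1209 -0.1270; -0.1270 0.9442]
step 2: x^-=[1.2922, 2.4121]  P^-=[0.3271 -0.1458; -0.1458 1.4033]  S=[0.4381]  K=[0.6901; 0.2117]  nu=[-0.0822]  x^+=[1.2354, 2.3947]  P^+=[0.1185 -0.2098; -0.2098 1.3836]
step 3: x^-=[0.8308, 3.1570]  P^-=[0.3314 -0.2420; -0.2420 2.0044]  S=[0.4271]  K=[0.6797; 0.2313]  nu=[-1.4275]  x^+=[-0.1395, 2.8269]  P^+=[0.1341 -0.3091; -0.3091 1.9815]
step 4: x^-=[-0.2177, 3.3912]  P^-=[0.3472 -0.3577; -0.3577 2.8300]  S=[0.4273]  K=[0.6701; 0.2888]  nu=[0.2012]  x^+=[-0.0829, 3.4493]  P^+=[0.1553 -0.4404; -0.4404 2.7944]

P_post[0,1] = -0.4404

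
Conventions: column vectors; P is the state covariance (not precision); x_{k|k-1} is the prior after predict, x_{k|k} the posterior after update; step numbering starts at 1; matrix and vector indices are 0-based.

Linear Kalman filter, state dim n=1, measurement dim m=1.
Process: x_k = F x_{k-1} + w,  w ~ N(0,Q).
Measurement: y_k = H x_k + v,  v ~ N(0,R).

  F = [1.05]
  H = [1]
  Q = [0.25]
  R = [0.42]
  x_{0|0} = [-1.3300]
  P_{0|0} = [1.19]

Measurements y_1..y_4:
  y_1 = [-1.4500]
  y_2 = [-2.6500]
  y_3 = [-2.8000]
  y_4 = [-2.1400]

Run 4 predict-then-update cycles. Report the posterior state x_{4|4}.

step 1: x^-=[-1.3965]  P^-=[1.5620]  S=[1.9820]  K=[0.7881]  nu=[-0.0535]  x^+=[-1.4387]  P^+=[0.3310]
step 2: x^-=[-1.5106]  P^-=[0.6149]  S=[1.0349]  K=[0.5942]  nu=[-1.1394]  x^+=[-2.1876]  P^+=[0.2496]
step 3: x^-=[-2.2970]  P^-=[0.5251]  S=[0.9451]  K=[0.5556]  nu=[-0.5030]  x^+=[-2.5765]  P^+=[0.2334]
step 4: x^-=[-2.7053]  P^-=[0.5073]  S=[0.9273]  K=[0.5471]  nu=[0.5653]  x^+=[-2.3960]  P^+=[0.2298]

x_post = [-2.3960]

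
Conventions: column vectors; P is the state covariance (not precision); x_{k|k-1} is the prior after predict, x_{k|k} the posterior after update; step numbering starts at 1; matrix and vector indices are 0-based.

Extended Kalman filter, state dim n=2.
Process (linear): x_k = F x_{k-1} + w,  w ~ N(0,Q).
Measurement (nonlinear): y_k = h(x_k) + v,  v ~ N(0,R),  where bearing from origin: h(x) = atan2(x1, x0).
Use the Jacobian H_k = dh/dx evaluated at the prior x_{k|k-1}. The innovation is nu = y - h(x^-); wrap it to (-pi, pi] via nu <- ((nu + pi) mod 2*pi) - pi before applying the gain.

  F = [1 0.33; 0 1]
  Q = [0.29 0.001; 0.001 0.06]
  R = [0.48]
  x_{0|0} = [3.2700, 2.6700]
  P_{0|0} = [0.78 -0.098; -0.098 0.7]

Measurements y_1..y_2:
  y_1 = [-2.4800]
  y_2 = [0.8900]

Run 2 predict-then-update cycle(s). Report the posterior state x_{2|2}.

x_post = [5.3486, 2.0970]

step 1: x^-=[4.1511, 2.6700]  P^-=[1.0816 0.1340; 0.1340 0.7600]  H_jac=[-0.1096 0.1704]  S=[0.5101]  K=[-0.1876; 0.2251]  nu=[-3.0516]  x^+=[4.7237, 1.9831]  P^+=[1.0636 0.1555; 0.1555 0.7342]
step 2: x^-=[5.3781, 1.9831]  P^-=[1.5362 0.3988; 0.3988 0.7942]  H_jac=[-0.0604 0.1637]  S=[0.4990]  K=[-0.0550; 0.2123]  nu=[0.5367]  x^+=[5.3486, 2.0970]  P^+=[1.5347 0.4046; 0.4046 0.7717]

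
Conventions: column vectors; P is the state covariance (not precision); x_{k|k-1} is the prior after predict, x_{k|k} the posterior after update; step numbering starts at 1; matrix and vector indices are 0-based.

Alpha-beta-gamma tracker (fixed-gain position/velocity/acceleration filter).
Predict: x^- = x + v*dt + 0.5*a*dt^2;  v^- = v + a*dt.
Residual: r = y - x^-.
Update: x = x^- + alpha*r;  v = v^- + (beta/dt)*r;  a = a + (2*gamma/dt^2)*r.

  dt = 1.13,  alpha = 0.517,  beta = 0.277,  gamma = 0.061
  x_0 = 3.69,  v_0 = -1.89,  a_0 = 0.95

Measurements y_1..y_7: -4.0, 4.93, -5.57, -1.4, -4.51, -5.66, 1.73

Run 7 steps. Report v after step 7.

v_post = 1.0387

step 1: x_pred=2.1608  r=-6.1608  x^+=-1.0243  v^+=-2.3267  a^+=0.3614
step 2: x_pred=-3.4228  r=8.3528  x^+=0.8956  v^+=0.1292  a^+=1.1594
step 3: x_pred=1.7818  r=-7.3518  x^+=-2.0191  v^+=-0.3628  a^+=0.4570
step 4: x_pred=-2.1373  r=0.7373  x^+=-1.7561  v^+=0.3343  a^+=0.5275
step 5: x_pred=-1.0416  r=-3.4684  x^+=-2.8348  v^+=0.0801  a^+=0.1961
step 6: x_pred=-2.6190  r=-3.0410  x^+=-4.1912  v^+=-0.4438  a^+=-0.0945
step 7: x_pred=-4.7530  r=6.4830  x^+=-1.4013  v^+=1.0387  a^+=0.5249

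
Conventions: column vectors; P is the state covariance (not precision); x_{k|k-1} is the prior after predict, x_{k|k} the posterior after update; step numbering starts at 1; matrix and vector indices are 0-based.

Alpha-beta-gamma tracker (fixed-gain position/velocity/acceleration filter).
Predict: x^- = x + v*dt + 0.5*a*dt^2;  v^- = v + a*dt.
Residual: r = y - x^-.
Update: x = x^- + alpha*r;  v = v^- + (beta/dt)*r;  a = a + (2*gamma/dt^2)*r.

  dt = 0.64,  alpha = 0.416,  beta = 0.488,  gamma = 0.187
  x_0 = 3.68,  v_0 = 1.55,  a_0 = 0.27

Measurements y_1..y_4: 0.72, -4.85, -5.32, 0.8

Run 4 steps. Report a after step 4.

step 1: x_pred=4.7273  r=-4.0073  x^+=3.0603  v^+=-1.3328  a^+=-3.3890
step 2: x_pred=1.5132  r=-6.3632  x^+=-1.1339  v^+=-8.3537  a^+=-9.1992
step 3: x_pred=-8.3642  r=3.0442  x^+=-7.0978  v^+=-11.9199  a^+=-6.4195
step 4: x_pred=-16.0413  r=16.8413  x^+=-9.0353  v^+=-3.1869  a^+=8.9580

a_post = 8.9580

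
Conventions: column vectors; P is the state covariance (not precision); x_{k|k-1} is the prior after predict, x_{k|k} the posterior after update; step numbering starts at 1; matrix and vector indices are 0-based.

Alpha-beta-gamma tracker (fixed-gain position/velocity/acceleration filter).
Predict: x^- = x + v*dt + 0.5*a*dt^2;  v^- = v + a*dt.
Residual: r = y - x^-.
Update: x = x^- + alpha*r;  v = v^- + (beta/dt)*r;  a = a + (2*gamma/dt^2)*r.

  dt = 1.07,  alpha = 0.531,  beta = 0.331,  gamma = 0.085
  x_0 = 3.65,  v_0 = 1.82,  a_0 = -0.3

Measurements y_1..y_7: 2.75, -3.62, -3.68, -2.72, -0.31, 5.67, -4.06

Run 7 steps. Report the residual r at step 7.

step 1: x_pred=5.4257  r=-2.6757  x^+=4.0049  v^+=0.6713  a^+=-0.6973
step 2: x_pred=4.3240  r=-7.9440  x^+=0.1057  v^+=-2.5323  a^+=-1.8769
step 3: x_pred=-3.6782  r=-0.0018  x^+=-3.6791  v^+=-4.5411  a^+=-1.8771
step 4: x_pred=-9.6126  r=6.8926  x^+=-5.9526  v^+=-4.4174  a^+=-0.8537
step 5: x_pred=-11.1679  r=10.8579  x^+=-5.4024  v^+=-1.9720  a^+=0.7586
step 6: x_pred=-7.0781  r=12.7481  x^+=-0.3089  v^+=2.7833  a^+=2.6515
step 7: x_pred=4.1871  r=-8.2471  x^+=-0.1921  v^+=3.0691  a^+=1.4269

resid = -8.2471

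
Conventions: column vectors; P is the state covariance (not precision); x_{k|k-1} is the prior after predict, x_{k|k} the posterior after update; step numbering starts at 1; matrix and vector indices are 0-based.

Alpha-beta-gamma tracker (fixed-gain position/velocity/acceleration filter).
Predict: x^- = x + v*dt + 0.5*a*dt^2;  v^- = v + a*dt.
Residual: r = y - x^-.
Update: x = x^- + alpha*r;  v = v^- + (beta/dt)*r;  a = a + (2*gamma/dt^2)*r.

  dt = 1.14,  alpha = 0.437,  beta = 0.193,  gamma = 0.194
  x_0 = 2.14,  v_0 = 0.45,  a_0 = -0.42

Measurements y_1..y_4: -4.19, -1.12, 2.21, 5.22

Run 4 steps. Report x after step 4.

step 1: x_pred=2.3801  r=-6.5701  x^+=-0.4910  v^+=-1.1411  a^+=-2.3815
step 2: x_pred=-3.3394  r=2.2194  x^+=-2.3695  v^+=-3.4803  a^+=-1.7189
step 3: x_pred=-7.4540  r=9.6640  x^+=-3.2308  v^+=-3.8037  a^+=1.1663
step 4: x_pred=-6.8092  r=12.0292  x^+=-1.5525  v^+=-0.4376  a^+=4.7577

x_post = -1.5525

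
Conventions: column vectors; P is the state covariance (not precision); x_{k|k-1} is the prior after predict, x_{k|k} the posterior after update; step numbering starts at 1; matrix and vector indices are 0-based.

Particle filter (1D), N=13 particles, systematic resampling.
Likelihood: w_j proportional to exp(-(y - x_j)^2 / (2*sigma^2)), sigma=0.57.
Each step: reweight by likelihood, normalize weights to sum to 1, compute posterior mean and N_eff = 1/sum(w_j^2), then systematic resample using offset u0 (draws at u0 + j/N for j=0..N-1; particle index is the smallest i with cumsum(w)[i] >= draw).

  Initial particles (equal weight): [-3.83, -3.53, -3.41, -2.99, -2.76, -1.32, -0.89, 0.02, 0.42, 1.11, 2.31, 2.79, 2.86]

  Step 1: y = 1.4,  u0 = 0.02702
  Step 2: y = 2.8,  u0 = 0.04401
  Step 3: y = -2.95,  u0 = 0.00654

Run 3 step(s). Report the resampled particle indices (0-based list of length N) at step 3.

resampled_idx = [0, 0, 1, 1, 2, 3, 3, 4, 4, 5, 6, 6, 7]

step 1: w=[0.0000, 0.0000, 0.0000, 0.0000, 0.0000, 0.0000, 0.0002, 0.0349, 0.1492, 0.5747, 0.1829, 0.0334, 0.0246]  mean=1.2873  Neff=2.5709  idx=[7, 8, 8, 9, 9, 9, 9, 9, 9, 9, 10, 10, 11]
step 2: w=[0.0000, 0.0001, 0.0001, 0.0050, 0.0050, 0.0050, 0.0050, 0.0050, 0.0050, 0.0050, 0.2799, 0.2799, 0.4050]  mean=2.4622  Neff=3.1158  idx=[10, 10, 10, 10, 11, 11, 11, 11, 12, 12, 12, 12, 12]
step 3: w=[0.1250, 0.1250, 0.1250, 0.1250, 0.1250, 0.1250, 0.1250, 0.1250, 0.0000, 0.0000, 0.0000, 0.0000, 0.0000]  mean=2.3101  Neff=8.0030  idx=[0, 0, 1, 1, 2, 3, 3, 4, 4, 5, 6, 6, 7]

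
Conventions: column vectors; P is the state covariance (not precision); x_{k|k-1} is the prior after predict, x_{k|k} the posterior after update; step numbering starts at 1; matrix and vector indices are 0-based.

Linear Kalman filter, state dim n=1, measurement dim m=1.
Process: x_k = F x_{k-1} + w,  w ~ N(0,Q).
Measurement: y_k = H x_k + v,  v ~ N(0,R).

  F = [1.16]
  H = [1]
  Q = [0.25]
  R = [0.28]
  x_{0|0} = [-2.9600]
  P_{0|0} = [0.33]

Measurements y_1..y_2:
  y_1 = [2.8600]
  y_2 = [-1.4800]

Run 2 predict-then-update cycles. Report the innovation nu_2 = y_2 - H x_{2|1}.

step 1: x^-=[-3.4336]  P^-=[0.6940]  S=[0.9740]  K=[0.7125]  nu=[6.2936]  x^+=[1.0508]  P^+=[0.1995]
step 2: x^-=[1.2190]  P^-=[0.5185]  S=[0.7985]  K=[0.6493]  nu=[-2.6990]  x^+=[-0.5335]  P^+=[0.1818]

innov = [-2.6990]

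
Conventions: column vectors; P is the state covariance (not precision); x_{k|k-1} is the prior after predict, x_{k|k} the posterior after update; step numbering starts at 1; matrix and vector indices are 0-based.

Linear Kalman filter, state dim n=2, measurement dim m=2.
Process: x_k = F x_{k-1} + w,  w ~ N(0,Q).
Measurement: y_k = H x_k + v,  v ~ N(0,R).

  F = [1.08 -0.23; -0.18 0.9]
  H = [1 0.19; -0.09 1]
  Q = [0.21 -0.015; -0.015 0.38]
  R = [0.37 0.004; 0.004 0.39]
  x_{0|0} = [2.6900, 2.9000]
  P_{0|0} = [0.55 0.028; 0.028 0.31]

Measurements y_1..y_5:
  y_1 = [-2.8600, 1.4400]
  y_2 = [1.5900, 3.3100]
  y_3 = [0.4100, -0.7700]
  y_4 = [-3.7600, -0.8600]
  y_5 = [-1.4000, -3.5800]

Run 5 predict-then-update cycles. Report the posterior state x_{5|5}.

step 1: x^-=[2.2382, 2.1258]  P^-=[0.8540 -0.1577; -0.1577 0.6398]  S=[1.1872 -0.1063; -0.1063 1.0652]  K=[0.6805 -0.1523; 0.0248 0.6165]  nu=[-5.5021, -0.4844]  x^+=[-1.4321, 1.6910]  P^+=[0.2575 -0.0335; -0.0335 0.2375]
step 2: x^-=[-1.9356, 1.7796]  P^-=[0.5396 -0.1482; -0.1482 0.5916]  S=[0.8746 -0.0778; -0.0778 1.0126]  K=[0.5714 -0.1504; 0.0123 0.5983]  nu=[3.1875, 1.3562]  x^+=[-0.3183, 2.6303]  P^+=[0.2178 -0.0368; -0.0368 0.2301]
step 3: x^-=[-0.9488, 2.4246]  P^-=[0.4945 -0.1422; -0.1422 0.5853]  S=[0.8316 -0.0691; -0.0691 1.0049]  K=[0.5498 -0.1480; 0.0122 0.5960]  nu=[0.8981, -3.2800]  x^+=[0.0305, 0.4806]  P^+=[0.2098 -0.0366; -0.0366 0.2292]
step 4: x^-=[-0.0776, 0.4270]  P^-=[0.4851 -0.1404; -0.1404 0.5843]  S=[0.8228 -0.0666; -0.0666 1.0035]  K=[0.5452 -0.1472; 0.0126 0.5957]  nu=[-3.7635, -1.2940]  x^+=[-1.9389, -0.3911]  P^+=[0.2081 -0.0365; -0.0365 0.2291]
step 5: x^-=[-2.0041, -0.0029]  P^-=[0.4829 -0.1399; -0.1399 0.5841]  S=[0.8209 -0.0659; -0.0659 1.0032]  K=[0.5441 -0.1470; 0.0127 0.5956]  nu=[0.6047, -3.7574]  x^+=[-1.1229, -2.2333]  P^+=[0.2077 -0.0364; -0.0364 0.2291]

x_post = [-1.1229, -2.2333]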